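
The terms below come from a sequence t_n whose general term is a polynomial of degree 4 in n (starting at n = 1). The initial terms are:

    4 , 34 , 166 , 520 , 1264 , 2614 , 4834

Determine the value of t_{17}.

1st diffs: 30, 132, 354, 744, 1350, 2220.
2nd diffs: 102, 222, 390, 606, 870.
3rd diffs: 120, 168, 216, 264.
4th diffs: 48, 48, 48 (constant).
Newton forward-difference form: t_n = 4 + 30·C(n-1,1) + 102·C(n-1,2) + 120·C(n-1,3) + 48·C(n-1,4).
At n = 17: n-1 = 16, so t_{17} = 4 + 480 + 12240 + 67200 + 87360 = 167284.

167284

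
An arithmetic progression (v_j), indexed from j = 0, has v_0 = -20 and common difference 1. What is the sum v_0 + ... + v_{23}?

v_j = -20 + (j - 0)·1.
v_{23} = 3; S = 24·(-20 + 3)/2 = -204.

-204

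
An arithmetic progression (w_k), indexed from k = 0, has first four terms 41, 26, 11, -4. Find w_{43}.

Common difference d = -15.
w_k = 41 + (k - 0)·(-15).
w_{43} = 41 + 43·(-15) = -604.

-604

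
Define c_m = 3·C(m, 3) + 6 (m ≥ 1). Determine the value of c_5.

C(5, 3) = 10, so c_5 = 36.

36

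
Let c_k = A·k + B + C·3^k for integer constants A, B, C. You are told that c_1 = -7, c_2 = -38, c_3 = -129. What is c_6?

Write the equations: A + B + 3C = -7; 2A + B + 9C = -38; 3A + B + 27C = -129.
Subtracting the first from the second: A + 6C = -31.
Subtracting the second from the third: A + 18C = -91.
Solving: C = -5, A = -1, then B = 9.
Therefore c_6 = -6 + 9 + (-5)·729 = -3642.

-3642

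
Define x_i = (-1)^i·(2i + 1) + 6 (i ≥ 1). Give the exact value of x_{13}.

(-1)^13 = -1; 2i + 1 at i=13 is 27; so x_{13} = -21.

-21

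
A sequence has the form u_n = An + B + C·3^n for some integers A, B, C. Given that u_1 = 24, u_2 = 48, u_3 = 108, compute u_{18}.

The three given values yield: A + B + 3C = 24; 2A + B + 9C = 48; 3A + B + 27C = 108.
Subtracting the first from the second: A + 6C = 24.
Subtracting the second from the third: A + 18C = 60.
Solving: C = 3, A = 6, then B = 9.
Therefore u_{18} = 108 + 9 + 3·387420489 = 1162261584.

1162261584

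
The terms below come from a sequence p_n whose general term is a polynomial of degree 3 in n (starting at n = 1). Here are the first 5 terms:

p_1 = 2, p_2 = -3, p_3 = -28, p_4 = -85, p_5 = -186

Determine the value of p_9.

-1270

1st diffs: -5, -25, -57, -101.
2nd diffs: -20, -32, -44.
3rd diffs: -12, -12 (constant).
Newton forward-difference form: p_n = 2 + (-5)·C(n-1,1) + (-20)·C(n-1,2) + (-12)·C(n-1,3).
At n = 9: n-1 = 8, so p_9 = 2 - 40 - 560 - 672 = -1270.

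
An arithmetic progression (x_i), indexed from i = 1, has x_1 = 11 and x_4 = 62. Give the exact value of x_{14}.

232

Common difference d = (62 - 11) / (4 - 1) = 17.
x_i = 11 + (i - 1)·17.
x_{14} = 11 + 13·17 = 232.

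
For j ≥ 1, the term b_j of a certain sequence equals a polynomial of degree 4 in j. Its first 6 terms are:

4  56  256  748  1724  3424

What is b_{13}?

1st diffs: 52, 200, 492, 976, 1700.
2nd diffs: 148, 292, 484, 724.
3rd diffs: 144, 192, 240.
4th diffs: 48, 48 (constant).
Newton forward-difference form: b_j = 4 + 52·C(j-1,1) + 148·C(j-1,2) + 144·C(j-1,3) + 48·C(j-1,4).
At j = 13: j-1 = 12, so b_{13} = 4 + 624 + 9768 + 31680 + 23760 = 65836.

65836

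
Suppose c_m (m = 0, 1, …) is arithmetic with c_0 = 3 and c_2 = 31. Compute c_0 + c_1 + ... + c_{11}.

960

Common difference d = (31 - 3) / (2 - 0) = 14.
c_m = 3 + (m - 0)·14.
c_{11} = 157; S = 12·(3 + 157)/2 = 960.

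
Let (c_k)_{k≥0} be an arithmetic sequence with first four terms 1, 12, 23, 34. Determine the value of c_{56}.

Common difference d = 11.
c_k = 1 + (k - 0)·11.
c_{56} = 1 + 56·11 = 617.

617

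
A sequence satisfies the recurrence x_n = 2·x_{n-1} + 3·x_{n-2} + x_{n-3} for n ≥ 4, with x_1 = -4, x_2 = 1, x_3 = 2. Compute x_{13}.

Compute successive terms:
x_4 = 3;  x_5 = 13;  x_6 = 37;  x_7 = 116;  x_8 = 356;  x_9 = 1097;  x_{10} = 3378;  x_{11} = 10403;  x_{12} = 32037;  x_{13} = 98661.

98661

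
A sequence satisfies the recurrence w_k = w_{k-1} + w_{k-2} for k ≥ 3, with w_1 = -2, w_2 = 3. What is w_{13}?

254

Step forward from the initial values:
w_3 = 1; w_4 = 4; w_5 = 5; …; w_{10} = 60; w_{11} = 97; w_{12} = 157; w_{13} = 254.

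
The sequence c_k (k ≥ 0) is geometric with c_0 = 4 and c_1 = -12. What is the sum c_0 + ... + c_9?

-59048

Common ratio r = -3.
c_k = 4·(-3)^(k-0).
S = 4·((-3)^10 - 1)/(-3 - 1) = 4·(59049 - 1)/(-4) = -59048.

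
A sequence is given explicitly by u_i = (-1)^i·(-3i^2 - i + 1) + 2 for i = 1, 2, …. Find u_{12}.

-441

(-1)^12 = 1; -3i^2 - i + 1 at i=12 is -443; so u_{12} = -441.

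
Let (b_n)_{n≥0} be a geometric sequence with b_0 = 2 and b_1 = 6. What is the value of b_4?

162

Common ratio r = 3.
b_n = 2·3^(n-0).
b_4 = 2·3^4 = 162.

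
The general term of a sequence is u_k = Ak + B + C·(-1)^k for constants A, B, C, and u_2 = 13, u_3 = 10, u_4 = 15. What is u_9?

The three given values yield: 2A + B + C = 13; 3A + B - C = 10; 4A + B + C = 15.
Subtracting the first from the second: A - 2C = -3.
Subtracting the second from the third: A + 2C = 5.
Solving: C = 2, A = 1, then B = 9.
Therefore u_9 = 9 + 9 + 2·(-1) = 16.

16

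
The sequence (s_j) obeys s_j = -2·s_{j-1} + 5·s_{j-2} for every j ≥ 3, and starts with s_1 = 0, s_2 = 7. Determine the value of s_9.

-28616

s_3 = -14, s_4 = 63, s_5 = -196, s_6 = 707, s_7 = -2394, s_8 = 8323, s_9 = -28616.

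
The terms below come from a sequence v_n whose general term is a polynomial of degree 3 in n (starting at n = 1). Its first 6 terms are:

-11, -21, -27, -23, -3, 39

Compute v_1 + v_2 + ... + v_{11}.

1969

1st diffs: -10, -6, 4, 20, 42.
2nd diffs: 4, 10, 16, 22.
3rd diffs: 6, 6, 6 (constant).
So v_n = n^3 - 4n^2 - 5n - 3.
Continuing: …, 109, 213, 357, 547, …, v_{11} = 789.
Summing n = 1..11 (11 terms) gives 1969.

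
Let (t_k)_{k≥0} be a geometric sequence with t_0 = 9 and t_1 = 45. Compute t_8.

3515625

Common ratio r = 5.
t_k = 9·5^(k-0).
t_8 = 9·5^8 = 3515625.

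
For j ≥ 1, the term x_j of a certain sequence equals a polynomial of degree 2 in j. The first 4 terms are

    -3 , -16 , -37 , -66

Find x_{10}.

-408

1st diffs: -13, -21, -29.
2nd diffs: -8, -8 (constant).
So x_j = -4j^2 - j + 2.
Evaluating at j = 10 gives x_{10} = -408.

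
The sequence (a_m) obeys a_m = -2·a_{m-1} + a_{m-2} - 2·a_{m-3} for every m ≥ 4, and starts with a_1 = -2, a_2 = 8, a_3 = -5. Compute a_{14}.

Step forward from the initial values:
a_4 = 22;  a_5 = -65;  a_6 = 162;  …;  a_{11} = -21729;  a_{12} = 57774;  a_{13} = -153617;  a_{14} = 408466.

408466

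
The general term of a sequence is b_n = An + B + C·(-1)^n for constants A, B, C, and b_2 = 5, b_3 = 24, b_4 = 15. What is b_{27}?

Plug in n = 2, 3, 4: 2A + B + C = 5; 3A + B - C = 24; 4A + B + C = 15.
Subtracting the first from the second: A - 2C = 19.
Subtracting the second from the third: A + 2C = -9.
Solving: C = -7, A = 5, then B = 2.
So b_n = 5·n + 2 + (-7)·(-1)^n; at n=27 this is 144.

144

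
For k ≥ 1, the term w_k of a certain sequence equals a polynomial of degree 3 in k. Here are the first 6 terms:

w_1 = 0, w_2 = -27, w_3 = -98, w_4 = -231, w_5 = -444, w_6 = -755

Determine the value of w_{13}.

-7188

1st diffs: -27, -71, -133, -213, -311.
2nd diffs: -44, -62, -80, -98.
3rd diffs: -18, -18, -18 (constant).
So w_k = -3k^3 - 4k^2 + 6k + 1.
Evaluating at k = 13 gives w_{13} = -7188.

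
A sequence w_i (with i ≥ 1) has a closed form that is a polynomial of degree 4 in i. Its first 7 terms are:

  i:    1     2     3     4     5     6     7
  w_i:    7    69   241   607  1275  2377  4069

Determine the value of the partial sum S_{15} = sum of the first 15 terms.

243397

1st diffs: 62, 172, 366, 668, 1102, 1692.
2nd diffs: 110, 194, 302, 434, 590.
3rd diffs: 84, 108, 132, 156.
4th diffs: 24, 24, 24 (constant).
Newton forward-difference form: w_i = 7 + 62·C(i-1,1) + 110·C(i-1,2) + 84·C(i-1,3) + 24·C(i-1,4).
Continuing: …, 6531, 9967, 14605, 20697, …, w_{15} = 65485.
Summing i = 1..15 (15 terms) gives 243397.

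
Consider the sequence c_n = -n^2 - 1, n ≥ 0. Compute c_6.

-37

c_6 = -1·6^2 - 1 = -37.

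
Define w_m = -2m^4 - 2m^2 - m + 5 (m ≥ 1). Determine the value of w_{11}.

w_{11} = -2·11^4 - 2·11^2 - 1·11 + 5 = -29530.

-29530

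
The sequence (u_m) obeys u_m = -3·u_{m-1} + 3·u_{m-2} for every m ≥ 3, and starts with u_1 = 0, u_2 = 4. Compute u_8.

9828

Compute successive terms:
u_3 = -12; u_4 = 48; u_5 = -180; u_6 = 684; u_7 = -2592; u_8 = 9828.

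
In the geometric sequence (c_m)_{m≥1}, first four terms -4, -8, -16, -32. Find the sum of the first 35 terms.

-137438953468

Common ratio r = 2.
c_m = (-4)·2^(m-1).
S = (-4)·(2^35 - 1)/(2 - 1) = (-4)·(34359738368 - 1)/(1) = -137438953468.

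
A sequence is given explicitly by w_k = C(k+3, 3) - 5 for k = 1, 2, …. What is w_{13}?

555

C(16, 3) = 560, so w_{13} = 555.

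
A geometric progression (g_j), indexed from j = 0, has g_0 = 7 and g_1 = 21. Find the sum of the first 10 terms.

206668

Common ratio r = 3.
g_j = 7·3^(j-0).
S = 7·(3^10 - 1)/(3 - 1) = 7·(59049 - 1)/(2) = 206668.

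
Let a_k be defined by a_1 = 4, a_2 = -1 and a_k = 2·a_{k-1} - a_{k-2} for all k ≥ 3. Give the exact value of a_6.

-21

Iterate the recurrence:
a_3 = -6, a_4 = -11, a_5 = -16, a_6 = -21.
(Characteristic roots are 1 and 1.)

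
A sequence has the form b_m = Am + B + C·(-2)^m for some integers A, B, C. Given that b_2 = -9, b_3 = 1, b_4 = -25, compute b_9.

493

Plug in m = 2, 3, 4: 2A + B + 4C = -9; 3A + B - 8C = 1; 4A + B + 16C = -25.
Subtracting the first from the second: A - 12C = 10.
Subtracting the second from the third: A + 24C = -26.
Solving: C = -1, A = -2, then B = -1.
So b_m = -2·m + (-1) + (-1)·(-2)^m; at m=9 this is 493.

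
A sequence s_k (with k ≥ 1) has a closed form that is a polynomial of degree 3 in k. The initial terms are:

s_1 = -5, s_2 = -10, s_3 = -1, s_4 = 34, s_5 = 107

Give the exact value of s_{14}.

4454

1st diffs: -5, 9, 35, 73.
2nd diffs: 14, 26, 38.
3rd diffs: 12, 12 (constant).
Newton forward-difference form: s_k = -5 + (-5)·C(k-1,1) + 14·C(k-1,2) + 12·C(k-1,3).
At k = 14: k-1 = 13, so s_{14} = -5 - 65 + 1092 + 3432 = 4454.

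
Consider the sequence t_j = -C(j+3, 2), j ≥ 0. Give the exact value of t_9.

C(12, 2) = 66, so t_9 = -66.

-66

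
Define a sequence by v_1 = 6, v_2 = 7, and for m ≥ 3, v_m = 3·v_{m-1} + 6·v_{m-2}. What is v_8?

80973

Applying the relation repeatedly:
v_3 = 57, v_4 = 213, v_5 = 981, v_6 = 4221, v_7 = 18549, v_8 = 80973.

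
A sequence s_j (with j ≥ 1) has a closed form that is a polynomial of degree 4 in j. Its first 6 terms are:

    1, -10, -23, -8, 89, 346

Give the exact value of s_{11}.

1st diffs: -11, -13, 15, 97, 257.
2nd diffs: -2, 28, 82, 160.
3rd diffs: 30, 54, 78.
4th diffs: 24, 24 (constant).
Newton forward-difference form: s_j = 1 + (-11)·C(j-1,1) + (-2)·C(j-1,2) + 30·C(j-1,3) + 24·C(j-1,4).
At j = 11: j-1 = 10, so s_{11} = 1 - 110 - 90 + 3600 + 5040 = 8441.

8441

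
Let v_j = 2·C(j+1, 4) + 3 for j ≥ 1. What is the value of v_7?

143

C(8, 4) = 70, so v_7 = 143.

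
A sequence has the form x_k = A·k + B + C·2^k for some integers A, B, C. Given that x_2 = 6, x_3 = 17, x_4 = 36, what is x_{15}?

65573

Write the equations: 2A + B + 4C = 6; 3A + B + 8C = 17; 4A + B + 16C = 36.
Subtracting the first from the second: A + 4C = 11.
Subtracting the second from the third: A + 8C = 19.
Solving: C = 2, A = 3, then B = -8.
Hence x_{15} = 3·15 + (-8) + 2·32768 = 65573.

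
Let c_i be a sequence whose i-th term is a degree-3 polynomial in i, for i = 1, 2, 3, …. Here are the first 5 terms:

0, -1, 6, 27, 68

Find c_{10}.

783

1st diffs: -1, 7, 21, 41.
2nd diffs: 8, 14, 20.
3rd diffs: 6, 6 (constant).
Newton forward-difference form: c_i = (-1)·C(i-1,1) + 8·C(i-1,2) + 6·C(i-1,3).
At i = 10: i-1 = 9, so c_{10} = -9 + 288 + 504 = 783.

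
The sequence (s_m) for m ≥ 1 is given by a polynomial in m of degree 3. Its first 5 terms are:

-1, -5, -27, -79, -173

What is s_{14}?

1st diffs: -4, -22, -52, -94.
2nd diffs: -18, -30, -42.
3rd diffs: -12, -12 (constant).
Newton forward-difference form: s_m = -1 + (-4)·C(m-1,1) + (-18)·C(m-1,2) + (-12)·C(m-1,3).
At m = 14: m-1 = 13, so s_{14} = -1 - 52 - 1404 - 3432 = -4889.

-4889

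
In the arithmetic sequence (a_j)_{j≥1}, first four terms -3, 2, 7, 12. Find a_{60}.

Common difference d = 5.
a_j = -3 + (j - 1)·5.
a_{60} = -3 + 59·5 = 292.

292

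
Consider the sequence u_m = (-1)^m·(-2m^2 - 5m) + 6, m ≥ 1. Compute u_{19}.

823

(-1)^19 = -1; -2m^2 - 5m at m=19 is -817; so u_{19} = 823.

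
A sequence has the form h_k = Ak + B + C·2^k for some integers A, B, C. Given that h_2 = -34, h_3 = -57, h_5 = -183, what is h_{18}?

At k = 2, 3, 5: 2A + B + 4C = -34; 3A + B + 8C = -57; 5A + B + 32C = -183.
Subtracting the first from the second: A + 4C = -23.
Subtracting the second from the third: 2A + 24C = -126.
Solving: C = -5, A = -3, then B = -8.
So h_k = -3·k + (-8) + (-5)·2^k; at k=18 this is -1310782.

-1310782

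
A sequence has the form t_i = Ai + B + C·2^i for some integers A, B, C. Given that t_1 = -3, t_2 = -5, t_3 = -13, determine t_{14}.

Write the equations: A + B + 2C = -3; 2A + B + 4C = -5; 3A + B + 8C = -13.
Subtracting the first from the second: A + 2C = -2.
Subtracting the second from the third: A + 4C = -8.
Solving: C = -3, A = 4, then B = -1.
Hence t_{14} = 4·14 + (-1) + (-3)·16384 = -49097.

-49097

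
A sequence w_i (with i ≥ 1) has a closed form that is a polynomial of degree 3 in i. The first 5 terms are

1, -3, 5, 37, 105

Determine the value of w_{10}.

1st diffs: -4, 8, 32, 68.
2nd diffs: 12, 24, 36.
3rd diffs: 12, 12 (constant).
So w_i = 2i^3 - 6i^2 + 5.
Evaluating at i = 10 gives w_{10} = 1405.

1405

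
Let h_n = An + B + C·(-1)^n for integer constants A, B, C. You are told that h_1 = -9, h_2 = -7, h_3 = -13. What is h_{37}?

Plug in n = 1, 2, 3: A + B - C = -9; 2A + B + C = -7; 3A + B - C = -13.
Subtracting the first from the second: A + 2C = 2.
Subtracting the second from the third: A - 2C = -6.
Solving: C = 2, A = -2, then B = -5.
Hence h_{37} = -2·37 + (-5) + 2·(-1) = -81.

-81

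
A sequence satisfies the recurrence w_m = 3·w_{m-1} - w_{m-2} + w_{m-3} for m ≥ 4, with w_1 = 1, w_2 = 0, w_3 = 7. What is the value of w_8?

Iterate the recurrence:
w_4 = 22  w_5 = 59  w_6 = 162  w_7 = 449  w_8 = 1244.

1244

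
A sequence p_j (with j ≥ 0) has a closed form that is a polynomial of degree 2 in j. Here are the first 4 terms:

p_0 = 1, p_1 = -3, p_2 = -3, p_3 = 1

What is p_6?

37

1st diffs: -4, 0, 4.
2nd diffs: 4, 4 (constant).
Newton forward-difference form: p_j = 1 + (-4)·C(j,1) + 4·C(j,2).
At j = 6: j = 6, so p_6 = 1 - 24 + 60 = 37.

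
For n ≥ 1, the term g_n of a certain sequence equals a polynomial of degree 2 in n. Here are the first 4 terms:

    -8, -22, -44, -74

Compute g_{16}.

-1058

1st diffs: -14, -22, -30.
2nd diffs: -8, -8 (constant).
So g_n = -4n^2 - 2n - 2.
Evaluating at n = 16 gives g_{16} = -1058.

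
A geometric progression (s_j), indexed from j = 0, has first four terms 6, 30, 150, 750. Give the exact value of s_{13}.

Common ratio r = 5.
s_j = 6·5^(j-0).
s_{13} = 6·5^13 = 7324218750.

7324218750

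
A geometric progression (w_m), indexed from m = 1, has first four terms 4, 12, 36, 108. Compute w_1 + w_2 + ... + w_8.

13120

Common ratio r = 3.
w_m = 4·3^(m-1).
S = 4·(3^8 - 1)/(3 - 1) = 4·(6561 - 1)/(2) = 13120.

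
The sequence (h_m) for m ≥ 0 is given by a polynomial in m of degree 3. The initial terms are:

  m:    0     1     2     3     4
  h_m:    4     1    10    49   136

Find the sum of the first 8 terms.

1880

1st diffs: -3, 9, 39, 87.
2nd diffs: 12, 30, 48.
3rd diffs: 18, 18 (constant).
Newton forward-difference form: h_m = 4 + (-3)·C(m,1) + 12·C(m,2) + 18·C(m,3).
Continuing: 289, 526, 865.
Summing m = 0..7 (8 terms) gives 1880.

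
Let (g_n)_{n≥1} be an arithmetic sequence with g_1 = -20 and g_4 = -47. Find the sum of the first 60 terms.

Common difference d = (-47 - (-20)) / (4 - 1) = -9.
g_n = -20 + (n - 1)·(-9).
g_{60} = -551; S = 60·(-20 + (-551))/2 = -17130.

-17130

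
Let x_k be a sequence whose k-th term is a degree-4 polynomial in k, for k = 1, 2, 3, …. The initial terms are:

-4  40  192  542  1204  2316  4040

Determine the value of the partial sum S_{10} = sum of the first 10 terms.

1st diffs: 44, 152, 350, 662, 1112, 1724.
2nd diffs: 108, 198, 312, 450, 612.
3rd diffs: 90, 114, 138, 162.
4th diffs: 24, 24, 24 (constant).
Newton forward-difference form: x_k = -4 + 44·C(k-1,1) + 108·C(k-1,2) + 90·C(k-1,3) + 24·C(k-1,4).
Continuing: 6562, 10092, 14864.
Summing k = 1..10 (10 terms) gives 39848.

39848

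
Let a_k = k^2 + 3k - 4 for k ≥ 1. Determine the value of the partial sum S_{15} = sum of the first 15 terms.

1540

Over k = 1..15: Σk = 120, Σk² = 1240.
Total = (1)·1240 + (3)·120 + (-4)·15 = 1540.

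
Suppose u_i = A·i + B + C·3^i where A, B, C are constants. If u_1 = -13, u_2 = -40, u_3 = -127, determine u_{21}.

At i = 1, 2, 3: A + B + 3C = -13; 2A + B + 9C = -40; 3A + B + 27C = -127.
Subtracting the first from the second: A + 6C = -27.
Subtracting the second from the third: A + 18C = -87.
Solving: C = -5, A = 3, then B = -1.
Hence u_{21} = 3·21 + (-1) + (-5)·10460353203 = -52301765953.

-52301765953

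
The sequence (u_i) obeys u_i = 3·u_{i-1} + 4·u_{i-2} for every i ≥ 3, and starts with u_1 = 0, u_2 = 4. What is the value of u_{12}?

3355444

Iterate the recurrence:
u_3 = 12; u_4 = 52; u_5 = 204; u_6 = 820; u_7 = 3276; u_8 = 13108; u_9 = 52428; u_{10} = 209716; u_{11} = 838860; u_{12} = 3355444.
(Characteristic roots are 4 and -1.)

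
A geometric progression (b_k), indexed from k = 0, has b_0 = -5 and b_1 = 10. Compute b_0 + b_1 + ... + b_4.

Common ratio r = -2.
b_k = (-5)·(-2)^(k-0).
S = (-5)·((-2)^5 - 1)/(-2 - 1) = (-5)·(-32 - 1)/(-3) = -55.

-55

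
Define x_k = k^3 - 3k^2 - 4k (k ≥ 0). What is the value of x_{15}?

x_{15} = 1·15^3 - 3·15^2 - 4·15 = 2640.

2640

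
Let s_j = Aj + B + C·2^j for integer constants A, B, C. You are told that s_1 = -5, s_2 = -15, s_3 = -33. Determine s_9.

-2061

At j = 1, 2, 3: A + B + 2C = -5; 2A + B + 4C = -15; 3A + B + 8C = -33.
Subtracting the first from the second: A + 2C = -10.
Subtracting the second from the third: A + 4C = -18.
Solving: C = -4, A = -2, then B = 5.
So s_j = -2·j + 5 + (-4)·2^j; at j=9 this is -2061.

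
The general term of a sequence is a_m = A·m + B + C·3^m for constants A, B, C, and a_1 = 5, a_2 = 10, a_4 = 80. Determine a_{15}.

14348895

At m = 1, 2, 4: A + B + 3C = 5; 2A + B + 9C = 10; 4A + B + 81C = 80.
Subtracting the first from the second: A + 6C = 5.
Subtracting the second from the third: 2A + 72C = 70.
Solving: C = 1, A = -1, then B = 3.
So a_m = -1·m + 3 + 1·3^m; at m=15 this is 14348895.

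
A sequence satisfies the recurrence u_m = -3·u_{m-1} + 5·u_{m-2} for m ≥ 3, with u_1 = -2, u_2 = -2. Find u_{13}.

Iterate the recurrence:
u_3 = -4  u_4 = 2  u_5 = -26  …  u_{10} = 28618  u_{11} = -120034  u_{12} = 503192  u_{13} = -2109746.

-2109746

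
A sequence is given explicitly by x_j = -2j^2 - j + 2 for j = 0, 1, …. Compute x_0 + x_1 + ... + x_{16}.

Over j = 0..16: Σj = 136, Σj² = 1496.
Total = (-2)·1496 + (-1)·136 + (2)·17 = -3094.

-3094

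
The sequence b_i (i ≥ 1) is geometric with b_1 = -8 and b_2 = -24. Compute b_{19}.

Common ratio r = 3.
b_i = (-8)·3^(i-1).
b_{19} = (-8)·3^18 = -3099363912.

-3099363912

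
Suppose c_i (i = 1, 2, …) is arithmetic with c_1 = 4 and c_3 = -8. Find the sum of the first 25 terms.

Common difference d = (-8 - 4) / (3 - 1) = -6.
c_i = 4 + (i - 1)·(-6).
c_{25} = -140; S = 25·(4 + (-140))/2 = -1700.

-1700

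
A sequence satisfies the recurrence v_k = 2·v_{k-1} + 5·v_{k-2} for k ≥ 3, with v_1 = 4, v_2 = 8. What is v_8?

Compute successive terms:
v_3 = 36, v_4 = 112, v_5 = 404, v_6 = 1368, v_7 = 4756, v_8 = 16352.

16352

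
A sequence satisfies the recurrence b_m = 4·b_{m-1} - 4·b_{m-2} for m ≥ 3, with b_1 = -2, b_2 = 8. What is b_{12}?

Step forward from the initial values:
b_3 = 40; b_4 = 128; b_5 = 352; b_6 = 896; b_7 = 2176; b_8 = 5120; b_9 = 11776; b_{10} = 26624; b_{11} = 59392; b_{12} = 131072.
(Characteristic roots are 2 and 2.)

131072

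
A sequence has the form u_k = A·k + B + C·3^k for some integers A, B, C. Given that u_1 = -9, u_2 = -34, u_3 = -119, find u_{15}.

Plug in k = 1, 2, 3: A + B + 3C = -9; 2A + B + 9C = -34; 3A + B + 27C = -119.
Subtracting the first from the second: A + 6C = -25.
Subtracting the second from the third: A + 18C = -85.
Solving: C = -5, A = 5, then B = 1.
Hence u_{15} = 5·15 + 1 + (-5)·14348907 = -71744459.

-71744459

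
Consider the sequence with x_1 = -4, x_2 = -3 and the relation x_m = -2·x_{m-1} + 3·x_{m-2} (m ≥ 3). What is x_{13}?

-132864

Iterate the recurrence:
x_3 = -6; x_4 = 3; x_5 = -24; …; x_{10} = 4917; x_{11} = -14766; x_{12} = 44283; x_{13} = -132864.
(Characteristic roots are 1 and -3.)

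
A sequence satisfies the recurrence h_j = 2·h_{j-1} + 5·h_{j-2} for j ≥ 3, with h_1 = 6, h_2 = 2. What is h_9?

Applying the relation repeatedly:
h_3 = 34, h_4 = 78, h_5 = 326, h_6 = 1042, h_7 = 3714, h_8 = 12638, h_9 = 43846.

43846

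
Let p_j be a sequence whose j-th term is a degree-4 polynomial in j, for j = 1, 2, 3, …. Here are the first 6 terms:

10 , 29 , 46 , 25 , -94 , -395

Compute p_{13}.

1st diffs: 19, 17, -21, -119, -301.
2nd diffs: -2, -38, -98, -182.
3rd diffs: -36, -60, -84.
4th diffs: -24, -24 (constant).
Newton forward-difference form: p_j = 10 + 19·C(j-1,1) + (-2)·C(j-1,2) + (-36)·C(j-1,3) + (-24)·C(j-1,4).
At j = 13: j-1 = 12, so p_{13} = 10 + 228 - 132 - 7920 - 11880 = -19694.

-19694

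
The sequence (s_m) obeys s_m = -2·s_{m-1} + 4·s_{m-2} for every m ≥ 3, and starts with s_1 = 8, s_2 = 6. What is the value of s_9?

10496

Iterate the recurrence:
s_3 = 20;  s_4 = -16;  s_5 = 112;  s_6 = -288;  s_7 = 1024;  s_8 = -3200;  s_9 = 10496.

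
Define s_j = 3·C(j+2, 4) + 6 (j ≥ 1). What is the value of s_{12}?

C(14, 4) = 1001, so s_{12} = 3009.

3009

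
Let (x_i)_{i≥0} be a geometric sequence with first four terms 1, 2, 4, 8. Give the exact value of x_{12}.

Common ratio r = 2.
x_i = 1·2^(i-0).
x_{12} = 1·2^12 = 4096.

4096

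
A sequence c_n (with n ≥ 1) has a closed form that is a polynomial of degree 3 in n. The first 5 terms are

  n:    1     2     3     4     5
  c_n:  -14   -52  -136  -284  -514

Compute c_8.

1st diffs: -38, -84, -148, -230.
2nd diffs: -46, -64, -82.
3rd diffs: -18, -18 (constant).
So c_n = -3n^3 - 5n^2 - 2n - 4.
Evaluating at n = 8 gives c_8 = -1876.

-1876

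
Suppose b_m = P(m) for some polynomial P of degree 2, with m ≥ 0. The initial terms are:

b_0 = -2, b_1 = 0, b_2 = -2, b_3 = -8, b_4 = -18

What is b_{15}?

-392

1st diffs: 2, -2, -6, -10.
2nd diffs: -4, -4, -4 (constant).
Newton forward-difference form: b_m = -2 + 2·C(m,1) + (-4)·C(m,2).
At m = 15: m = 15, so b_{15} = -2 + 30 - 420 = -392.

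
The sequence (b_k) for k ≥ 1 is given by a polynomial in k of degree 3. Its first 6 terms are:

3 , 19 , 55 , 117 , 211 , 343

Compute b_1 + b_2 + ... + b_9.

3039

1st diffs: 16, 36, 62, 94, 132.
2nd diffs: 20, 26, 32, 38.
3rd diffs: 6, 6, 6 (constant).
Newton forward-difference form: b_k = 3 + 16·C(k-1,1) + 20·C(k-1,2) + 6·C(k-1,3).
Continuing: 519, 745, 1027.
Summing k = 1..9 (9 terms) gives 3039.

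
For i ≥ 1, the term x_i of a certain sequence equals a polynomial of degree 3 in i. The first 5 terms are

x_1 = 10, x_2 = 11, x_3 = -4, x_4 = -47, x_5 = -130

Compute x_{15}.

1st diffs: 1, -15, -43, -83.
2nd diffs: -16, -28, -40.
3rd diffs: -12, -12 (constant).
So x_i = -2i^3 + 4i^2 + 3i + 5.
Evaluating at i = 15 gives x_{15} = -5800.

-5800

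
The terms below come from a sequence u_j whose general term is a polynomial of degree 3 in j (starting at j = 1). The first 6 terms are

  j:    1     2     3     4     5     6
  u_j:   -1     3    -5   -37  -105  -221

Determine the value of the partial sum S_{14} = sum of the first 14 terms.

1st diffs: 4, -8, -32, -68, -116.
2nd diffs: -12, -24, -36, -48.
3rd diffs: -12, -12, -12 (constant).
Newton forward-difference form: u_j = -1 + 4·C(j-1,1) + (-12)·C(j-1,2) + (-12)·C(j-1,3).
Continuing: …, -397, -645, -977, -1405, …, u_{14} = -4317.
Summing j = 1..14 (14 terms) gives -16030.

-16030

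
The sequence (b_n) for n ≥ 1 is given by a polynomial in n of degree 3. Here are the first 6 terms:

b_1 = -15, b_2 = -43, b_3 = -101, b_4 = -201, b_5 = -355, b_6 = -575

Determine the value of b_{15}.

1st diffs: -28, -58, -100, -154, -220.
2nd diffs: -30, -42, -54, -66.
3rd diffs: -12, -12, -12 (constant).
Newton forward-difference form: b_n = -15 + (-28)·C(n-1,1) + (-30)·C(n-1,2) + (-12)·C(n-1,3).
At n = 15: n-1 = 14, so b_{15} = -15 - 392 - 2730 - 4368 = -7505.

-7505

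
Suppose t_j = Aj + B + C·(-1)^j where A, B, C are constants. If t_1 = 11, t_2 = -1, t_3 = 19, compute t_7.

The three given values yield: A + B - C = 11; 2A + B + C = -1; 3A + B - C = 19.
Subtracting the first from the second: A + 2C = -12.
Subtracting the second from the third: A - 2C = 20.
Solving: C = -8, A = 4, then B = -1.
Hence t_7 = 4·7 + (-1) + (-8)·(-1) = 35.

35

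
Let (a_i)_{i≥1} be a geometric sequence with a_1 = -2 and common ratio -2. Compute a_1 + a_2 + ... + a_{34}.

11453246122

a_i = (-2)·(-2)^(i-1).
S = (-2)·((-2)^34 - 1)/(-2 - 1) = (-2)·(17179869184 - 1)/(-3) = 11453246122.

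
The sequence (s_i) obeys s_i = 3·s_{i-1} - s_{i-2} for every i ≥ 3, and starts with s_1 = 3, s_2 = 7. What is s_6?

322

Iterate the recurrence:
s_3 = 18;  s_4 = 47;  s_5 = 123;  s_6 = 322.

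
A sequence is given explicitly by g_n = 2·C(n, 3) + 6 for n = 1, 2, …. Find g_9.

174

C(9, 3) = 84, so g_9 = 174.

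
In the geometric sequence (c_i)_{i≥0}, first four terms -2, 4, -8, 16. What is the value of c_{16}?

Common ratio r = -2.
c_i = (-2)·(-2)^(i-0).
c_{16} = (-2)·(-2)^16 = -131072.

-131072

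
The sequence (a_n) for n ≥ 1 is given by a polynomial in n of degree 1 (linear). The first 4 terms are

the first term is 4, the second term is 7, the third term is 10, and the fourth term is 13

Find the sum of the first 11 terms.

209

1st diffs: 3, 3, 3 (constant).
So a_n = 3n + 1.
Continuing: …, 16, 19, 22, 25, …, a_{11} = 34.
Summing n = 1..11 (11 terms) gives 209.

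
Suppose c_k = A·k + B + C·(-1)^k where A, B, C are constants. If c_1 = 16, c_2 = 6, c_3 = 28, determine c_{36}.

210

Write the equations: A + B - C = 16; 2A + B + C = 6; 3A + B - C = 28.
Subtracting the first from the second: A + 2C = -10.
Subtracting the second from the third: A - 2C = 22.
Solving: C = -8, A = 6, then B = 2.
So c_k = 6·k + 2 + (-8)·(-1)^k; at k=36 this is 210.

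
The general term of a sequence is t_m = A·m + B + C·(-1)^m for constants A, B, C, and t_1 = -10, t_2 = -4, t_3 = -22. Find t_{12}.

-64

At m = 1, 2, 3: A + B - C = -10; 2A + B + C = -4; 3A + B - C = -22.
Subtracting the first from the second: A + 2C = 6.
Subtracting the second from the third: A - 2C = -18.
Solving: C = 6, A = -6, then B = 2.
So t_m = -6·m + 2 + 6·(-1)^m; at m=12 this is -64.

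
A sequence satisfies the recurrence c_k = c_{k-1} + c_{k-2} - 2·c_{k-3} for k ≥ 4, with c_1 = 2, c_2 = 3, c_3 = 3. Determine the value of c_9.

Step forward from the initial values:
c_4 = 2; c_5 = -1; c_6 = -5; c_7 = -10; c_8 = -13; c_9 = -13.

-13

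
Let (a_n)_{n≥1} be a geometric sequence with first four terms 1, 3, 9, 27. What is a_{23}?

31381059609

Common ratio r = 3.
a_n = 1·3^(n-1).
a_{23} = 1·3^22 = 31381059609.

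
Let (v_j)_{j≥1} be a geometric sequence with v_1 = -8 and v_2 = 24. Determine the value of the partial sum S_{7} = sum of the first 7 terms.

Common ratio r = -3.
v_j = (-8)·(-3)^(j-1).
S = (-8)·((-3)^7 - 1)/(-3 - 1) = (-8)·(-2187 - 1)/(-4) = -4376.

-4376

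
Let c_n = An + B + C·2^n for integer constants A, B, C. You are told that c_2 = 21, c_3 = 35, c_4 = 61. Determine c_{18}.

The three given values yield: 2A + B + 4C = 21; 3A + B + 8C = 35; 4A + B + 16C = 61.
Subtracting the first from the second: A + 4C = 14.
Subtracting the second from the third: A + 8C = 26.
Solving: C = 3, A = 2, then B = 5.
Therefore c_{18} = 36 + 5 + 3·262144 = 786473.

786473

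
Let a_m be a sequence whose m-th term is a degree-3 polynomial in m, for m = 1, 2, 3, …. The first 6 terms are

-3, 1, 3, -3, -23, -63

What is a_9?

-363

1st diffs: 4, 2, -6, -20, -40.
2nd diffs: -2, -8, -14, -20.
3rd diffs: -6, -6, -6 (constant).
So a_m = -m^3 + 5m^2 - 4m - 3.
Evaluating at m = 9 gives a_9 = -363.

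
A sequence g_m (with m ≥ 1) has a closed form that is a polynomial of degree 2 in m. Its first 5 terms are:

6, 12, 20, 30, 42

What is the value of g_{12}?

182

1st diffs: 6, 8, 10, 12.
2nd diffs: 2, 2, 2 (constant).
Newton forward-difference form: g_m = 6 + 6·C(m-1,1) + 2·C(m-1,2).
At m = 12: m-1 = 11, so g_{12} = 6 + 66 + 110 = 182.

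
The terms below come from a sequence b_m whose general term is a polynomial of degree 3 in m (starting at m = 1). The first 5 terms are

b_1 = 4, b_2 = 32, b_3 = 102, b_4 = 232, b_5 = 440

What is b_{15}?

1st diffs: 28, 70, 130, 208.
2nd diffs: 42, 60, 78.
3rd diffs: 18, 18 (constant).
So b_m = 3m^3 + 3m^2 - 2m.
Evaluating at m = 15 gives b_{15} = 10770.

10770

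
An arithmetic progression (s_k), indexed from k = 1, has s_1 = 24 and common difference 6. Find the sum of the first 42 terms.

s_k = 24 + (k - 1)·6.
s_{42} = 270; S = 42·(24 + 270)/2 = 6174.

6174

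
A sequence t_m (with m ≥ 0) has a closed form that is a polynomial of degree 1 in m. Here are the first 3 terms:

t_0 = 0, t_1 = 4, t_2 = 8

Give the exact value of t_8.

1st diffs: 4, 4 (constant).
So t_m = 4m.
Evaluating at m = 8 gives t_8 = 32.

32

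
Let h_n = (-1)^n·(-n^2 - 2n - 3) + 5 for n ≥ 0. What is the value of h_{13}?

(-1)^13 = -1; -n^2 - 2n - 3 at n=13 is -198; so h_{13} = 203.

203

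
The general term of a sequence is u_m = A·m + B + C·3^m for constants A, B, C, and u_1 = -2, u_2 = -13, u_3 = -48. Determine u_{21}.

Plug in m = 1, 2, 3: A + B + 3C = -2; 2A + B + 9C = -13; 3A + B + 27C = -48.
Subtracting the first from the second: A + 6C = -11.
Subtracting the second from the third: A + 18C = -35.
Solving: C = -2, A = 1, then B = 3.
Therefore u_{21} = 21 + 3 + (-2)·10460353203 = -20920706382.

-20920706382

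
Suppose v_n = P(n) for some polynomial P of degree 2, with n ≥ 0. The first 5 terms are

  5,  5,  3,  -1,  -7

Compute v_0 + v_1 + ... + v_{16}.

1st diffs: 0, -2, -4, -6.
2nd diffs: -2, -2, -2 (constant).
So v_n = -n^2 + n + 5.
Continuing: …, -15, -25, -37, -51, …, v_{16} = -235.
Summing n = 0..16 (17 terms) gives -1275.

-1275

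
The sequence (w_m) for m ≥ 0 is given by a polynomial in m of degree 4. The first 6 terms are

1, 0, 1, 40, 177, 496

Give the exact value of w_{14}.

37297

1st diffs: -1, 1, 39, 137, 319.
2nd diffs: 2, 38, 98, 182.
3rd diffs: 36, 60, 84.
4th diffs: 24, 24 (constant).
So w_m = m^4 - 6m^2 + 4m + 1.
Evaluating at m = 14 gives w_{14} = 37297.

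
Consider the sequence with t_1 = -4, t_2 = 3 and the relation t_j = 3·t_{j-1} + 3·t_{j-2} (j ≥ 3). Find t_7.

-108

Step forward from the initial values:
t_3 = -3  t_4 = 0  t_5 = -9  t_6 = -27  t_7 = -108.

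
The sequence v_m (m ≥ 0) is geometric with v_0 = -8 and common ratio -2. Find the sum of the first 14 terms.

v_m = (-8)·(-2)^(m-0).
S = (-8)·((-2)^14 - 1)/(-2 - 1) = (-8)·(16384 - 1)/(-3) = 43688.

43688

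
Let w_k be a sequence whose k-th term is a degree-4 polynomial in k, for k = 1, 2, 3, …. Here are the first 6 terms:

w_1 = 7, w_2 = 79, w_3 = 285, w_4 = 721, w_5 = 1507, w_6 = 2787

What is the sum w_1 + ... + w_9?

1st diffs: 72, 206, 436, 786, 1280.
2nd diffs: 134, 230, 350, 494.
3rd diffs: 96, 120, 144.
4th diffs: 24, 24 (constant).
Newton forward-difference form: w_k = 7 + 72·C(k-1,1) + 134·C(k-1,2) + 96·C(k-1,3) + 24·C(k-1,4).
Continuing: 4729, 7525, 11391.
Summing k = 1..9 (9 terms) gives 29031.

29031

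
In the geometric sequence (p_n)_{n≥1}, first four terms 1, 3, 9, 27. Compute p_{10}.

Common ratio r = 3.
p_n = 1·3^(n-1).
p_{10} = 1·3^9 = 19683.

19683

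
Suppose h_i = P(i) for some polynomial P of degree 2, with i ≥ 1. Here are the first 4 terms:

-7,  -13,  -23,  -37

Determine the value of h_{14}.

-397

1st diffs: -6, -10, -14.
2nd diffs: -4, -4 (constant).
Newton forward-difference form: h_i = -7 + (-6)·C(i-1,1) + (-4)·C(i-1,2).
At i = 14: i-1 = 13, so h_{14} = -7 - 78 - 312 = -397.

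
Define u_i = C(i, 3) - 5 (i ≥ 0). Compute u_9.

C(9, 3) = 84, so u_9 = 79.

79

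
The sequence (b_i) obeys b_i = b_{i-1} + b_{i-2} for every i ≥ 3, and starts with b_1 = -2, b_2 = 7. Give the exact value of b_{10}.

196

Compute successive terms:
b_3 = 5, b_4 = 12, b_5 = 17, b_6 = 29, b_7 = 46, b_8 = 75, b_9 = 121, b_{10} = 196.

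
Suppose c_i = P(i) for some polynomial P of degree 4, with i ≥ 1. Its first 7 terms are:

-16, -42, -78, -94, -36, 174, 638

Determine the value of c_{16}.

44954

1st diffs: -26, -36, -16, 58, 210, 464.
2nd diffs: -10, 20, 74, 152, 254.
3rd diffs: 30, 54, 78, 102.
4th diffs: 24, 24, 24 (constant).
Newton forward-difference form: c_i = -16 + (-26)·C(i-1,1) + (-10)·C(i-1,2) + 30·C(i-1,3) + 24·C(i-1,4).
At i = 16: i-1 = 15, so c_{16} = -16 - 390 - 1050 + 13650 + 32760 = 44954.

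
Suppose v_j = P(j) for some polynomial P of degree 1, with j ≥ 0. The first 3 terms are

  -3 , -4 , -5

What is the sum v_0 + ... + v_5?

1st diffs: -1, -1 (constant).
So v_j = -j - 3.
Continuing: -6, -7, -8.
Summing j = 0..5 (6 terms) gives -33.

-33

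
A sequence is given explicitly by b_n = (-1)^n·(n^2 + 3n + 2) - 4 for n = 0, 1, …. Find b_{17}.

-346

(-1)^17 = -1; n^2 + 3n + 2 at n=17 is 342; so b_{17} = -346.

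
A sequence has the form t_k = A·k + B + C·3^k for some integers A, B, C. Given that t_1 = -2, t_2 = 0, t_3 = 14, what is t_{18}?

387420416

The three given values yield: A + B + 3C = -2; 2A + B + 9C = 0; 3A + B + 27C = 14.
Subtracting the first from the second: A + 6C = 2.
Subtracting the second from the third: A + 18C = 14.
Solving: C = 1, A = -4, then B = -1.
Hence t_{18} = -4·18 + (-1) + 1·387420489 = 387420416.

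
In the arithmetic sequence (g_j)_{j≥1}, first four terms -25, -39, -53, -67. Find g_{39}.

-557

Common difference d = -14.
g_j = -25 + (j - 1)·(-14).
g_{39} = -25 + 38·(-14) = -557.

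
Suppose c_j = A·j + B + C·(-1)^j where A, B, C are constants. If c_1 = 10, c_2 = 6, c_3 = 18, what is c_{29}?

122

At j = 1, 2, 3: A + B - C = 10; 2A + B + C = 6; 3A + B - C = 18.
Subtracting the first from the second: A + 2C = -4.
Subtracting the second from the third: A - 2C = 12.
Solving: C = -4, A = 4, then B = 2.
Therefore c_{29} = 116 + 2 + (-4)·(-1) = 122.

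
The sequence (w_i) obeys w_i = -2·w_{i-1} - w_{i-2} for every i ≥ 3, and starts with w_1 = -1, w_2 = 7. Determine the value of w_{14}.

w_3 = -13; w_4 = 19; w_5 = -25; …; w_{11} = -61; w_{12} = 67; w_{13} = -73; w_{14} = 79.
(Characteristic roots are -1 and -1.)

79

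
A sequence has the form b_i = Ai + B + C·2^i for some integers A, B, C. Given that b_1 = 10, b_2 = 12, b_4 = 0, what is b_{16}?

-130968

Write the equations: A + B + 2C = 10; 2A + B + 4C = 12; 4A + B + 16C = 0.
Subtracting the first from the second: A + 2C = 2.
Subtracting the second from the third: 2A + 12C = -12.
Solving: C = -2, A = 6, then B = 8.
So b_i = 6·i + 8 + (-2)·2^i; at i=16 this is -130968.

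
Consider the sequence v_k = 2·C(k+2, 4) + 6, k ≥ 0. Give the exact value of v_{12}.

2008

C(14, 4) = 1001, so v_{12} = 2008.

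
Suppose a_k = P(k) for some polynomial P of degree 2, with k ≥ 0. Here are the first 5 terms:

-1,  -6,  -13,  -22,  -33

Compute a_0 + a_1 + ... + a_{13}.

1st diffs: -5, -7, -9, -11.
2nd diffs: -2, -2, -2 (constant).
So a_k = -k^2 - 4k - 1.
Continuing: …, -46, -61, -78, -97, …, a_{13} = -222.
Summing k = 0..13 (14 terms) gives -1197.

-1197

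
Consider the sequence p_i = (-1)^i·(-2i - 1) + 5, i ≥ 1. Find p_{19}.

(-1)^19 = -1; -2i - 1 at i=19 is -39; so p_{19} = 44.

44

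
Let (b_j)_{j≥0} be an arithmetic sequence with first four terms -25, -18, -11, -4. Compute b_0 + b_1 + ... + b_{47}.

6696

Common difference d = 7.
b_j = -25 + (j - 0)·7.
b_{47} = 304; S = 48·(-25 + 304)/2 = 6696.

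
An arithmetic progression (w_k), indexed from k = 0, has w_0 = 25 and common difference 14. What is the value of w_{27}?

w_k = 25 + (k - 0)·14.
w_{27} = 25 + 27·14 = 403.

403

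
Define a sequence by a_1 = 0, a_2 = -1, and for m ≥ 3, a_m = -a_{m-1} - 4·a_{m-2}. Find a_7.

33

Compute successive terms:
a_3 = 1; a_4 = 3; a_5 = -7; a_6 = -5; a_7 = 33.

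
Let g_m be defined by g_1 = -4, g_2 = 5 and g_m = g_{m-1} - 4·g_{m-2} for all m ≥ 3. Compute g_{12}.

g_3 = 21; g_4 = 1; g_5 = -83; g_6 = -87; g_7 = 245; g_8 = 593; g_9 = -387; g_{10} = -2759; g_{11} = -1211; g_{12} = 9825.

9825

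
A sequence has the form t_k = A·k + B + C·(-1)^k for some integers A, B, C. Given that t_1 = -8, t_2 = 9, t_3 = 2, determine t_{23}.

The three given values yield: A + B - C = -8; 2A + B + C = 9; 3A + B - C = 2.
Subtracting the first from the second: A + 2C = 17.
Subtracting the second from the third: A - 2C = -7.
Solving: C = 6, A = 5, then B = -7.
Hence t_{23} = 5·23 + (-7) + 6·(-1) = 102.

102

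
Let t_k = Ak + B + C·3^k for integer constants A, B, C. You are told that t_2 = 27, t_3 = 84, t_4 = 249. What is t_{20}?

Write the equations: 2A + B + 9C = 27; 3A + B + 27C = 84; 4A + B + 81C = 249.
Subtracting the first from the second: A + 18C = 57.
Subtracting the second from the third: A + 54C = 165.
Solving: C = 3, A = 3, then B = -6.
So t_k = 3·k + (-6) + 3·3^k; at k=20 this is 10460353257.

10460353257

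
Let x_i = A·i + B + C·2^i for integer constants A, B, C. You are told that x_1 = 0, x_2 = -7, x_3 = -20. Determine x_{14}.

The three given values yield: A + B + 2C = 0; 2A + B + 4C = -7; 3A + B + 8C = -20.
Subtracting the first from the second: A + 2C = -7.
Subtracting the second from the third: A + 4C = -13.
Solving: C = -3, A = -1, then B = 7.
So x_i = -1·i + 7 + (-3)·2^i; at i=14 this is -49159.

-49159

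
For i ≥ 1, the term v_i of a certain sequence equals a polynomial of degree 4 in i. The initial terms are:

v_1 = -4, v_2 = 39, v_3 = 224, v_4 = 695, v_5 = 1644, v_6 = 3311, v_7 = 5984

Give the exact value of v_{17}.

185724

1st diffs: 43, 185, 471, 949, 1667, 2673.
2nd diffs: 142, 286, 478, 718, 1006.
3rd diffs: 144, 192, 240, 288.
4th diffs: 48, 48, 48 (constant).
So v_i = 2i^4 + 4i^3 - 3i^2 - 6i - 1.
Evaluating at i = 17 gives v_{17} = 185724.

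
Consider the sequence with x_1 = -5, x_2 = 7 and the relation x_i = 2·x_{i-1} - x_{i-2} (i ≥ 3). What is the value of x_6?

Iterate the recurrence:
x_3 = 19;  x_4 = 31;  x_5 = 43;  x_6 = 55.
(Characteristic roots are 1 and 1.)

55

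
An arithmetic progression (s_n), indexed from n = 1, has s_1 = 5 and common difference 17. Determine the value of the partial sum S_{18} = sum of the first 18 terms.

s_n = 5 + (n - 1)·17.
s_{18} = 294; S = 18·(5 + 294)/2 = 2691.

2691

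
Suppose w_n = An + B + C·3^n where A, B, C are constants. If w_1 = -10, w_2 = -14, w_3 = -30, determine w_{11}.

Plug in n = 1, 2, 3: A + B + 3C = -10; 2A + B + 9C = -14; 3A + B + 27C = -30.
Subtracting the first from the second: A + 6C = -4.
Subtracting the second from the third: A + 18C = -16.
Solving: C = -1, A = 2, then B = -9.
Therefore w_{11} = 22 + (-9) + (-1)·177147 = -177134.

-177134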